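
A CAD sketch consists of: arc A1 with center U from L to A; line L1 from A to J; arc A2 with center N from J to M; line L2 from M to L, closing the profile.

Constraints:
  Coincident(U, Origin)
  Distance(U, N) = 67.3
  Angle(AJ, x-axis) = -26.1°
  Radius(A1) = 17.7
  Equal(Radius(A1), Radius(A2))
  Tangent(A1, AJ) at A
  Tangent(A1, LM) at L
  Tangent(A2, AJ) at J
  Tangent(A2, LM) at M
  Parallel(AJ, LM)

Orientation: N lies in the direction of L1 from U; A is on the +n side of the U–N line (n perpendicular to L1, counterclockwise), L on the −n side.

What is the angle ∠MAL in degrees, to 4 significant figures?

62.26°

The slot axis is L1's direction at -26.1°, so u = (cos -26.1°, sin -26.1°) = (0.8980, -0.4399) and n = (−sin -26.1°, cos -26.1°) = (0.4399, 0.8980). U is at the origin and N lies 67.3 along u from U, so N = 67.3·u = (60.44, -29.61). Tangency of A1 to both parallel lines with radius 17.7 puts A and L at U ± 17.7·n: A = (7.787, 15.90), L = (-7.787, -15.90). Equal radii place J and M the same way about N: J = N + 17.7·n = (68.22, -13.71), M = N − 17.7·n = (52.65, -45.50). Then cos ∠MAL = AM·AL / (|AM||AL|), giving 62.26°.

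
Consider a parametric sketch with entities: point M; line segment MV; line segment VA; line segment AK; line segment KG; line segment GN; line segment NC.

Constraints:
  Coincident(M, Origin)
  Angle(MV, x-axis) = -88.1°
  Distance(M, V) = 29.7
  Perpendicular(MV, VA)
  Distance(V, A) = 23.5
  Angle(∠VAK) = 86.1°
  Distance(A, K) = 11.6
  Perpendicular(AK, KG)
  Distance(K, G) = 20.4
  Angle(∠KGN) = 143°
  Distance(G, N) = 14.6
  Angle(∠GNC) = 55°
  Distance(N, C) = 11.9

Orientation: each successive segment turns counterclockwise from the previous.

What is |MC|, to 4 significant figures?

32.10

M is at the origin; MV runs at -88.1° with length 29.7, so V = (0.9847, -29.68). MV ⟂ VA, so VA runs at 1.900°; with |VA| = 23.5, A = (24.47, -28.90). ∠VAK = 86.1° gives AK at 95.80° from the x-axis; with |AK| = 11.6, K = (23.30, -17.36). AK is perpendicular to KG, so KG runs at -174.2°; with |KG| = 20.4, G = (3.004, -19.43). ∠KGN = 143.0° gives GN at -137.2° from the x-axis; with |GN| = 14.6, N = (-7.708, -29.35). ∠GNC = 55.0° gives NC at -12.20° from the x-axis; with |NC| = 11.9, C = (3.923, -31.86). Then |MC| = |C − M| = 32.10.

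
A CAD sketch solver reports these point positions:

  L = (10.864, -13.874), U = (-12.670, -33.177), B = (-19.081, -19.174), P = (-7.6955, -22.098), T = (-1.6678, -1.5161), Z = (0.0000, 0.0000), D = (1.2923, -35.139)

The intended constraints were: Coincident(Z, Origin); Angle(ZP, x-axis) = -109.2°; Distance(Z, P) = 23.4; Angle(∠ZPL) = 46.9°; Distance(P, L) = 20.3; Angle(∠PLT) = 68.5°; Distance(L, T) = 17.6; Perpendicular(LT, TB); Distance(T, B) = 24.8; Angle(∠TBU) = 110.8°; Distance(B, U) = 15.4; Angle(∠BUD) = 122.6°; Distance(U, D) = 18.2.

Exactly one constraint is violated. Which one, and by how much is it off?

Distance(U, D) = 18.2 — off by 4.10.

Z = (0.00, 0.00) ✓; ZP at -109.2° ✓; |ZP| = 23.40 ✓; ∠ZPL = 46.90° ✓; |PL| = 20.30 ✓; ∠PLT = 68.50° ✓; |LT| = 17.60 ✓; ∠(LT, TB) = 90.00° ✓; |TB| = 24.80 ✓; ∠TBU = 110.8° ✓; |BU| = 15.40 ✓; ∠BUD = 122.6° ✓; |UD| = 14.10 ✗.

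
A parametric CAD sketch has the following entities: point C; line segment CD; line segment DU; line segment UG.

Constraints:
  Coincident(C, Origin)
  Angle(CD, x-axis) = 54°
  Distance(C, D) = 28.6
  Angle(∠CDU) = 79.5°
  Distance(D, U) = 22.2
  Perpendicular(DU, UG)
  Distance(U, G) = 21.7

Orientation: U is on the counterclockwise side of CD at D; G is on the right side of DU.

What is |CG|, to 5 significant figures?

52.638

∠CDU = 79.5°, so DU runs at 54.0° + (180° − 79.5°) = 154.50° from the x-axis; with |DU| = 22.2, U = D + 22.2·(cos 154.50°, sin 154.50°) = (-3.2267, 32.695). DU ⟂ UG; with |UG| = 21.7 on the right of DU, G = U + 21.7·(0.43051, 0.90259) = (6.1154, 52.281). Then |CG| = |G − C| = 52.638.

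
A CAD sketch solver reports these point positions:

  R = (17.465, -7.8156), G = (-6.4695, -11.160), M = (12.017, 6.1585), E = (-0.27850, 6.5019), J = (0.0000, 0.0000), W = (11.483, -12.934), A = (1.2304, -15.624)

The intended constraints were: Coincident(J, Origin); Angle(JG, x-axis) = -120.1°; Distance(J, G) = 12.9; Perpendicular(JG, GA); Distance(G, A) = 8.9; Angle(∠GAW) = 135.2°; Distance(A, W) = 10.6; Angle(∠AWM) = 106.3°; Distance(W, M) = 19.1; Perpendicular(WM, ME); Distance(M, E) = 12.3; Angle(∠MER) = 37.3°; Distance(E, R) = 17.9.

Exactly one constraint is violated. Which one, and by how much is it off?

Distance(E, R) = 17.9 — off by 4.90.

J = (0.00, 0.00) ✓; JG at -120.1° ✓; |JG| = 12.90 ✓; ∠(JG, GA) = 90.00° ✓; |GA| = 8.900 ✓; ∠GAW = 135.2° ✓; |AW| = 10.60 ✓; ∠AWM = 106.3° ✓; |WM| = 19.10 ✓; ∠(WM, ME) = 90.00° ✓; |ME| = 12.30 ✓; ∠MER = 37.30° ✓; |ER| = 22.80 ✗.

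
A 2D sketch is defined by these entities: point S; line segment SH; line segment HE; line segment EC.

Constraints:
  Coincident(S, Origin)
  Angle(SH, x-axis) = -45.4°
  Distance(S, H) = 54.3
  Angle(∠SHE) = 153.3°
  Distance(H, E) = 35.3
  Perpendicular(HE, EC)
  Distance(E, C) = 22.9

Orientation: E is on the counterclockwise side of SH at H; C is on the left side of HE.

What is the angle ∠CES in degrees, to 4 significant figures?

73.77°

S is at the origin; SH runs at -45.4° with length 54.3, so H = 54.3·(cos -45.4°, sin -45.4°) = (38.13, -38.66). ∠SHE = 153.3°, so HE runs at -45.4° + (180° − 153.3°) = -18.70° from the x-axis; with |HE| = 35.3, E = H + 35.3·(cos -18.70°, sin -18.70°) = (71.56, -49.98). HE is perpendicular to EC; with |EC| = 22.9 on the left of HE, C = E + 22.9·(0.3206, 0.9472) = (78.91, -28.29). Then cos ∠CES = EC·ES / (|EC||ES|), giving 73.77°.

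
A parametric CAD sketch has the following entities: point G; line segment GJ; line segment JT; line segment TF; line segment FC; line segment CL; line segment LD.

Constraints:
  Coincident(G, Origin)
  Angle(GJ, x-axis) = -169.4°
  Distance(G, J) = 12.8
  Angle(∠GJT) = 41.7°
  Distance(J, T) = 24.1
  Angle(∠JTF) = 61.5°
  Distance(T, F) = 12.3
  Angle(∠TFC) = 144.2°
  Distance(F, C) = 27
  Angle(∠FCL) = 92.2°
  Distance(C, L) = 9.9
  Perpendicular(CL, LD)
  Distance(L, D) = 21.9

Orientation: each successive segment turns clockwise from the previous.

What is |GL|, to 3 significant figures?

21.0

G is at the origin; GJ runs at -169.4° with length 12.8, so J = (-12.6, -2.35). ∠GJT = 41.7° gives JT at 52.3° from the x-axis; with |JT| = 24.1, T = (2.16, 16.7). ∠JTF = 61.5° gives TF at -66.2° from the x-axis; with |TF| = 12.3, F = (7.12, 5.46). ∠TFC = 144.2° gives FC at -102° from the x-axis; with |FC| = 27.0, C = (1.51, -21.0). ∠FCL = 92.2° gives CL at 170° from the x-axis; with |CL| = 9.9, L = (-8.25, -19.3). Then |GL| = |L − G| = 21.0.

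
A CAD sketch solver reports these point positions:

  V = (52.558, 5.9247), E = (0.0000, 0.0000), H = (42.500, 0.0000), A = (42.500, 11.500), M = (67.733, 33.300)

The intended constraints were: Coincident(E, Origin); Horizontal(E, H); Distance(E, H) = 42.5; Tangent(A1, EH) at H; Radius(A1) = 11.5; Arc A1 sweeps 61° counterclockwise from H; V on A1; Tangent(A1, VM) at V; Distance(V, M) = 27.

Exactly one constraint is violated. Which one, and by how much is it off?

Distance(V, M) = 27 — off by 4.30.

E = (0.00, 0.00) ✓; E.y = 0.00, H.y = 0.00 ✓; |EH| = 42.50 ✓; ∠(AH, HE) = 90.00° ✓; |AH| = 11.50 ✓; bearing(A→V) − bearing(A→H) = 61.00° ✓; |AV| = 11.50 ✓; ∠(AV, VM) = 90.00° ✓; |VM| = 31.30 ✗.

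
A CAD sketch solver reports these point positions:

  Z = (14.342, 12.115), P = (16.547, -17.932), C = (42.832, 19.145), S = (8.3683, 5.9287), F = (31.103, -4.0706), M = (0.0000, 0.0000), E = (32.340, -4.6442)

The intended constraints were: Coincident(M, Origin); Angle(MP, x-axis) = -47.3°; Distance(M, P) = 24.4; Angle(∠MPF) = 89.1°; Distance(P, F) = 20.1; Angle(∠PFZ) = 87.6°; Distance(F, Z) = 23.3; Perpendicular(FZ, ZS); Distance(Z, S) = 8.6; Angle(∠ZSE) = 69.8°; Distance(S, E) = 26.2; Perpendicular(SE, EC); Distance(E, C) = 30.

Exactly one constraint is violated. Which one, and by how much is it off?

Distance(E, C) = 30 — off by 4.00.

M = (0.00, 0.00) ✓; MP at -47.30° ✓; |MP| = 24.40 ✓; ∠MPF = 89.10° ✓; |PF| = 20.10 ✓; ∠PFZ = 87.60° ✓; |FZ| = 23.30 ✓; ∠(FZ, ZS) = 90.00° ✓; |ZS| = 8.600 ✓; ∠ZSE = 69.80° ✓; |SE| = 26.20 ✓; ∠(SE, EC) = 90.00° ✓; |EC| = 26.00 ✗.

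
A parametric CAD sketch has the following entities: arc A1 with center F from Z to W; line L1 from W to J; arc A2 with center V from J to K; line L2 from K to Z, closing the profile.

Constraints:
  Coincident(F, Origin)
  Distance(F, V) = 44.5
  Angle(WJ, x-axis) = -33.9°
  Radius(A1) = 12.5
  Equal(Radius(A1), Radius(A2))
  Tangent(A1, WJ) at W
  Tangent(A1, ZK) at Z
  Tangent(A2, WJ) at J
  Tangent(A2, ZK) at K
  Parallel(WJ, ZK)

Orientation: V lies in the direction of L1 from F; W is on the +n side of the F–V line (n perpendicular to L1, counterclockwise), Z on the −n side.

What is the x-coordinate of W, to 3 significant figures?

6.97

The slot axis is L1's direction at -33.9°, so u = (cos -33.9°, sin -33.9°) = (0.830, -0.558) and n = (−sin -33.9°, cos -33.9°) = (0.558, 0.830). F is at the origin and V lies 44.5 along u from F, so V = 44.5·u = (36.9, -24.8). Tangency of A1 to both parallel lines with radius 12.5 puts W and Z at F ± 12.5·n: W = (6.97, 10.4), Z = (-6.97, -10.4). So W.x = 6.97.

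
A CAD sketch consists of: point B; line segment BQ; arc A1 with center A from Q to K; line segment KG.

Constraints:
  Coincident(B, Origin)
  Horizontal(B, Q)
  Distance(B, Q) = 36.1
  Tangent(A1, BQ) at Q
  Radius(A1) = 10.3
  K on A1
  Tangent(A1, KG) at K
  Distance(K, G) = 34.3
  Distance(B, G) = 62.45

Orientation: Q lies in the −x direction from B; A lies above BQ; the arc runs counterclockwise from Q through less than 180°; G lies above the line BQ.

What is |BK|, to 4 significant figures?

30.88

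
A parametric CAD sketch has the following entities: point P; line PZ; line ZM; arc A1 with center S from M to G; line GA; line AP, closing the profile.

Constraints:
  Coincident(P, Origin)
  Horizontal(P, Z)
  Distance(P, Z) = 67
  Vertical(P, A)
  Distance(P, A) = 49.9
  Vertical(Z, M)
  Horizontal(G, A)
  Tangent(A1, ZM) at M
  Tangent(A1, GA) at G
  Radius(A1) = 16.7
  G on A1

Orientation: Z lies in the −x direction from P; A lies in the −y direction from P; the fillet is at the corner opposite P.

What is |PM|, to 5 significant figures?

74.775

P is at the origin; P and Z share the same y with |PZ| = 67.0 and Z on the −x side, so Z = (-67.000, 0.0000). PA is vertical with |PA| = 49.9 and A on the −y side, so A = (0.0000, -49.900). The virtual corner opposite P is at (-67.000, -49.900). A1 meets ZM tangentially, so SM is at right angles to ZM and tangency of A1 to GA means the radius SG is perpendicular to GA, with radius 16.7, so the center S sits 16.7 in from both sides at S = (-50.300, -33.200). That places the tangent points at M = (-67.000, -33.200) on ZM and G = (-50.300, -49.900) on GA. Then |PM| = |M − P| = 74.775.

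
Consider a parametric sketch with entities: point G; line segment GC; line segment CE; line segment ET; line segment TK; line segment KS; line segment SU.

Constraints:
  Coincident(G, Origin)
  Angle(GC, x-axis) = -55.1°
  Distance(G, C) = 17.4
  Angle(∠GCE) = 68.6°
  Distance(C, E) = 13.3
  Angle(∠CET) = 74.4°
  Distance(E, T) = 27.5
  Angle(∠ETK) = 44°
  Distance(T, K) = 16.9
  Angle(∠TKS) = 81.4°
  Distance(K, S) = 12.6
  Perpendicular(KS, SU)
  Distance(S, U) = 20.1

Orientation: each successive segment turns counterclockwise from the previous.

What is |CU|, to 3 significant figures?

31.0

G is at the origin; GC runs at -55.1° with length 17.4, so C = (9.96, -14.3). ∠GCE = 68.6° gives CE at 56.3° from the x-axis; with |CE| = 13.3, E = (17.3, -3.21). ∠CET = 74.4° gives ET at 162° from the x-axis; with |ET| = 27.5, T = (-8.80, 5.34). ∠ETK = 44.0° gives TK at -62.1° from the x-axis; with |TK| = 16.9, K = (-0.896, -9.60). ∠TKS = 81.4° gives KS at 36.5° from the x-axis; with |KS| = 12.6, S = (9.23, -2.10). KS is perpendicular to SU, so SU runs at 126°; with |SU| = 20.1, U = (-2.72, 14.1). Then |CU| = |U − C| = 31.0.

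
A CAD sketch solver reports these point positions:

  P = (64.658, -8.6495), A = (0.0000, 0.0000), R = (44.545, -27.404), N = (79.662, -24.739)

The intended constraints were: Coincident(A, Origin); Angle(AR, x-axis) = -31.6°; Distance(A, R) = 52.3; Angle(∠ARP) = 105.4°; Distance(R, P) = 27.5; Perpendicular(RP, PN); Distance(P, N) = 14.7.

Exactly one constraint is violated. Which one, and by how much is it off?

Distance(P, N) = 14.7 — off by 7.30.

A = (0.00, 0.00) ✓; AR at -31.60° ✓; |AR| = 52.30 ✓; ∠ARP = 105.4° ✓; |RP| = 27.50 ✓; ∠(RP, PN) = 90.00° ✓; |PN| = 22.00 ✗.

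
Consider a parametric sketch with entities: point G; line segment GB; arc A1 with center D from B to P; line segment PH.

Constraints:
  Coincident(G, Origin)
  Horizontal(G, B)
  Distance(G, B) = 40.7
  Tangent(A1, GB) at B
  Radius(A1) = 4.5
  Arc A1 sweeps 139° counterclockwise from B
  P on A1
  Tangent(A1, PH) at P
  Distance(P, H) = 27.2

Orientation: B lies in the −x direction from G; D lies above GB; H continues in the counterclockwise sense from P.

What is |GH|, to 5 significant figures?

63.708

G is at the origin; GB is horizontal with |GB| = 40.7 and B on the −x side, so B = (-40.700, 0.0000). Tangency of A1 to GB means the radius DB is perpendicular to GB, so D = B + (0, 4.5) = (-40.700, 4.5000). On A1, B sits at bearing -90° from D; a 139° counterclockwise sweep puts P at bearing 49°, so P = D + 4.5·(cos 49°, sin 49°) = (-37.748, 7.8962). The tangent condition forces DP to be normal to PH, so PH runs along (−sin 49°, cos 49°); with |PH| = 27.2, H = (-58.276, 25.741). Then |GH| = |H − G| = 63.708.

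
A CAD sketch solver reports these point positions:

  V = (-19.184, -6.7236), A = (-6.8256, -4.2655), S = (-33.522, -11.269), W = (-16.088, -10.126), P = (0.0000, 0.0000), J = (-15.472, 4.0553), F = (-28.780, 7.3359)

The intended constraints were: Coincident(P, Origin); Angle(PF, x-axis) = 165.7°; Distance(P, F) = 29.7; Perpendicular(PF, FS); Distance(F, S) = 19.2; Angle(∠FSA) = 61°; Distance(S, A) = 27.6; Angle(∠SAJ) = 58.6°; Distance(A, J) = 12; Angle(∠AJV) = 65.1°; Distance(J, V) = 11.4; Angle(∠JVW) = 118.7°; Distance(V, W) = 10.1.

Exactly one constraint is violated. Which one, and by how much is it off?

Distance(V, W) = 10.1 — off by 5.50.

P = (0.00, 0.00) ✓; PF at 165.7° ✓; |PF| = 29.70 ✓; ∠(PF, FS) = 90.00° ✓; |FS| = 19.20 ✓; ∠FSA = 61.00° ✓; |SA| = 27.60 ✓; ∠SAJ = 58.60° ✓; |AJ| = 12.00 ✓; ∠AJV = 65.10° ✓; |JV| = 11.40 ✓; ∠JVW = 118.7° ✓; |VW| = 4.600 ✗.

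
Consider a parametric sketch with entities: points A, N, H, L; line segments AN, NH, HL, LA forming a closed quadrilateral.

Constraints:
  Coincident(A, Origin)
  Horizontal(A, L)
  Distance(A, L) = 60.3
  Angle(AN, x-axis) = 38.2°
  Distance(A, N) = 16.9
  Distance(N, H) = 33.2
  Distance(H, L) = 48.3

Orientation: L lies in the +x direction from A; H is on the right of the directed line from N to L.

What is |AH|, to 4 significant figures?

28.51

A is at the origin; A and L share the same y with |AL| = 60.3 and L in +x, so L = (60.3, 0). AN runs at 38.2° with |AN| = 16.9, so N = (13.28, 10.45). H is determined by |NH| = 33.2 and |HL| = 48.3 together: it lies at the intersection of circle(N, 33.2) and circle(L, 48.3). With |NL| = 48.17, the foot of the radical line on NL is 11.31 from N and the perpendicular offset is √(33.2² − 11.31²) = 31.21. Taking the right-of-NL solution: H = (17.55, -22.47).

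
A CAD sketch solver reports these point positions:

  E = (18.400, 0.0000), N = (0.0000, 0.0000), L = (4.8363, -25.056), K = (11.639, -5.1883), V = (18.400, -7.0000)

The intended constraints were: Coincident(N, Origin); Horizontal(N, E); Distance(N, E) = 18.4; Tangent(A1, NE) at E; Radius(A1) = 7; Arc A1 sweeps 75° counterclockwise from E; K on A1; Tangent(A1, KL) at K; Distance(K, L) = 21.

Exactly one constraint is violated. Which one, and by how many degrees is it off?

Tangent(A1, KL) at K — off by 3.90°.

N = (0.00, 0.00) ✓; N.y = 0.00, E.y = 0.00 ✓; |NE| = 18.40 ✓; ∠(VE, EN) = 90.00° ✓; |VE| = 7.000 ✓; bearing(V→K) − bearing(V→E) = 75.00° ✓; |VK| = 7.000 ✓; ∠(VK, KL) = 93.90° ✗; |KL| = 21.00 ✓.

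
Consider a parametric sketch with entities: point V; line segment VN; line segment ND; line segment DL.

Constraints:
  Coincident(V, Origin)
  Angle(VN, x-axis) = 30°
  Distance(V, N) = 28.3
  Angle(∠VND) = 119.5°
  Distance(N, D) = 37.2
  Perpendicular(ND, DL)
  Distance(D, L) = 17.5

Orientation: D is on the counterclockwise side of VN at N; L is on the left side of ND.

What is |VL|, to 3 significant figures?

51.6

∠VND = 119.5°, so ND runs at 30.0° + (180° − 119.5°) = 90.5° from the x-axis; with |ND| = 37.2, D = N + 37.2·(cos 90.5°, sin 90.5°) = (24.2, 51.3). ND is perpendicular to DL; with |DL| = 17.5 on the left of ND, L = D + 17.5·(-1.00, -0.00873) = (6.68, 51.2). Then |VL| = |L − V| = 51.6.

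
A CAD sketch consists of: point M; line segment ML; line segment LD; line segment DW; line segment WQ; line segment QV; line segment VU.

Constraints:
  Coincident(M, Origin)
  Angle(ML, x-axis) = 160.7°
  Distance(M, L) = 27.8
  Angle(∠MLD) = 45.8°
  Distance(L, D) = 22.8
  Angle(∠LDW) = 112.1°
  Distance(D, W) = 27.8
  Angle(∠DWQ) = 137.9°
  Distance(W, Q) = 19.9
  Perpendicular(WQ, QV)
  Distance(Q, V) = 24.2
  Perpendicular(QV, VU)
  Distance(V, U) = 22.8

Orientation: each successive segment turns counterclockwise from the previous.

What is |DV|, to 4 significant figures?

40.91

M is at the origin; ML runs at 160.7° with length 27.8, so L = (-26.24, 9.188). ∠MLD = 45.8° gives LD at -65.10° from the x-axis; with |LD| = 22.8, D = (-16.64, -11.49). ∠LDW = 112.1° gives DW at 2.800° from the x-axis; with |DW| = 27.8, W = (11.13, -10.13). ∠DWQ = 137.9° gives WQ at 44.90° from the x-axis; with |WQ| = 19.9, Q = (25.22, 3.913). The perpendicularity gives QV at right angles to WQ, so QV runs at 134.9°; with |QV| = 24.2, V = (8.143, 21.05). Then |DV| = |V − D| = 40.91.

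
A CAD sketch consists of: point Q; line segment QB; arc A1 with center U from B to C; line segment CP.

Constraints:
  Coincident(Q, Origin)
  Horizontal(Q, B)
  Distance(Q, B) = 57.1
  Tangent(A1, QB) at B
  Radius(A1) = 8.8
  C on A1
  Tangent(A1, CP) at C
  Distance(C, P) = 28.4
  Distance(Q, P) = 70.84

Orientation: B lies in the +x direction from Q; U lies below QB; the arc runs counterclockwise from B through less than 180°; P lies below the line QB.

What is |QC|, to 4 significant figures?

50.40

Checks: Q = (0.00, 0.00) ✓; |UC| = 8.800 ✓; ∠(UC, CP) = 90.00° ✓; |CP| = 28.40 ✓; |QP| = 70.84 ✓.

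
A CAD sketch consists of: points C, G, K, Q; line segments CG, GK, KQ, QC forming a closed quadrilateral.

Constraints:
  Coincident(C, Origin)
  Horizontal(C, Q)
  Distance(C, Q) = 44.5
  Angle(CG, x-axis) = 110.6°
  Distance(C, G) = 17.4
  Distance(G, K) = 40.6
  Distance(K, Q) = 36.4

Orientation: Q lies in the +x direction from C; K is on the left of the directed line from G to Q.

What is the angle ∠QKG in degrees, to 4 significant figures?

87.18°

Checks: |GK| = 40.60 ✓; |KQ| = 36.40 ✓.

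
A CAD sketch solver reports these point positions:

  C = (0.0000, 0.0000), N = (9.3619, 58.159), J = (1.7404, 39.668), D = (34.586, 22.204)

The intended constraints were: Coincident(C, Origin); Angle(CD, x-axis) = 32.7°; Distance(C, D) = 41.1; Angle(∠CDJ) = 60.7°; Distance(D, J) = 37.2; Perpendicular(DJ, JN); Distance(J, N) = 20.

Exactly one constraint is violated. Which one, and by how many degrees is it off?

Perpendicular(DJ, JN) — off by 5.60°.

C = (0.00, 0.00) ✓; CD at 32.70° ✓; |CD| = 41.10 ✓; ∠CDJ = 60.70° ✓; |DJ| = 37.20 ✓; ∠(DJ, JN) = 84.40° ✗; |JN| = 20.00 ✓.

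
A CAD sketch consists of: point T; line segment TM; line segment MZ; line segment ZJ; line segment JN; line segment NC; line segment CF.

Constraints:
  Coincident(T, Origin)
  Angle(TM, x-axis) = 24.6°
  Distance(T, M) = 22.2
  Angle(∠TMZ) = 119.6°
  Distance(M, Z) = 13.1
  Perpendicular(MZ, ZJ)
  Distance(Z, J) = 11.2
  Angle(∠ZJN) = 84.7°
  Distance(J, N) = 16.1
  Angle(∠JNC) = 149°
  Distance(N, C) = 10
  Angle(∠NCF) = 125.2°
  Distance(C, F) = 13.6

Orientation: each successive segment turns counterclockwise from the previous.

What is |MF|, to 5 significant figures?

14.535

T is at the origin; TM runs at 24.6° with length 22.2, so M = (20.185, 9.2414). ∠TMZ = 119.6° gives MZ at 85.000° from the x-axis; with |MZ| = 13.1, Z = (21.327, 22.292). MZ is perpendicular to ZJ, so ZJ runs at 175.00°; with |ZJ| = 11.2, J = (10.169, 23.268). ∠ZJN = 84.7° gives JN at -89.700° from the x-axis; with |JN| = 16.1, N = (10.254, 7.1679). ∠JNC = 149.0° gives NC at -58.700° from the x-axis; with |NC| = 10.0, C = (15.449, -1.3766). ∠NCF = 125.2° gives CF at -3.9000° from the x-axis; with |CF| = 13.6, F = (29.017, -2.3016). Then |MF| = |F − M| = 14.535.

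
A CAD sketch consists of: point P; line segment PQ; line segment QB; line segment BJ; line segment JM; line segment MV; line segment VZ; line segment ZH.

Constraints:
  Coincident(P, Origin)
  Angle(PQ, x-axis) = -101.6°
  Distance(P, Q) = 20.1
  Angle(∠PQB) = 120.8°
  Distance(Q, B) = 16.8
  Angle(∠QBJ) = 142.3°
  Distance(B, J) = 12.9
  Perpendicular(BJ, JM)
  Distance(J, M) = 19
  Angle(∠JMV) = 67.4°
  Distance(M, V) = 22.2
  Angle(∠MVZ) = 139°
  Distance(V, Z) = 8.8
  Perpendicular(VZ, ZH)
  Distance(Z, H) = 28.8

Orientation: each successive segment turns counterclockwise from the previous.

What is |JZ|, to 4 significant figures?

24.54

∠JMV = 67.4° gives MV at -162.1° from the x-axis; with |MV| = 22.2, V = (1.652, -19.96). ∠MVZ = 139.0° gives VZ at -121.1° from the x-axis; with |VZ| = 8.8, Z = (-2.893, -27.50). Then |JZ| = |Z − J| = 24.54.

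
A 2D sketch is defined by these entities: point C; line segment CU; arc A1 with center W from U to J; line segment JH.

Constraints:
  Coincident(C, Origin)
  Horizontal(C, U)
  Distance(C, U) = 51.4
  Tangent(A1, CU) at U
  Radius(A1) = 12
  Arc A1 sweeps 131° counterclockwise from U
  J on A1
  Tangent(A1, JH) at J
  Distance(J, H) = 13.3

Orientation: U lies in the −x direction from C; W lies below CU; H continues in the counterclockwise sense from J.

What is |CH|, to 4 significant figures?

59.76

C is at the origin; C and U share the same y with |CU| = 51.4 and U on the −x side, so U = (-51.40, 0.000). Since A1 is tangent to CU there, WU ⟂ CU, so W = U + (0, -12) = (-51.40, -12.00). On A1, U sits at bearing 90° from W; a 131° counterclockwise sweep puts J at bearing 221°, so J = W + 12.0·(cos 221°, sin 221°) = (-60.46, -19.87). A1 meets JH tangentially, so WJ is at right angles to JH, so JH runs along (−sin 221°, cos 221°); with |JH| = 13.3, H = (-51.73, -29.91). Then |CH| = |H − C| = 59.76.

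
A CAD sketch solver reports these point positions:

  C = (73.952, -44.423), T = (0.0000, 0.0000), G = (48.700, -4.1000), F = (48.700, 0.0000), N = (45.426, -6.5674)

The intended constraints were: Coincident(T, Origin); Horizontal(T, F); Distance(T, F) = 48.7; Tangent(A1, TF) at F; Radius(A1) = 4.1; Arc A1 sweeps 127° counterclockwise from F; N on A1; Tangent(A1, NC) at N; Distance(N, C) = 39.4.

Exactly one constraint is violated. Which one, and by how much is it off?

Distance(N, C) = 39.4 — off by 8.00.

T = (0.00, 0.00) ✓; T.y = 0.00, F.y = 0.00 ✓; |TF| = 48.70 ✓; ∠(GF, FT) = 90.00° ✓; |GF| = 4.100 ✓; bearing(G→N) − bearing(G→F) = 127.0° ✓; |GN| = 4.100 ✓; ∠(GN, NC) = 90.00° ✓; |NC| = 47.40 ✗.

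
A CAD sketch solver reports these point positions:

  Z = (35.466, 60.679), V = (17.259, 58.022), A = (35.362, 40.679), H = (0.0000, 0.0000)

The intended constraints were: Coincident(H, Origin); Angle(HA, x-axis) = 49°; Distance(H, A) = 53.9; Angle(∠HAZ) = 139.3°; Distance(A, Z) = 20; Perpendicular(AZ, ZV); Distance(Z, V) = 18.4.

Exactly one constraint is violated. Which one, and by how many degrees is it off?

Perpendicular(AZ, ZV) — off by 8.60°.

H = (0.00, 0.00) ✓; HA at 49.00° ✓; |HA| = 53.90 ✓; ∠HAZ = 139.3° ✓; |AZ| = 20.00 ✓; ∠(AZ, ZV) = 98.60° ✗; |ZV| = 18.40 ✓.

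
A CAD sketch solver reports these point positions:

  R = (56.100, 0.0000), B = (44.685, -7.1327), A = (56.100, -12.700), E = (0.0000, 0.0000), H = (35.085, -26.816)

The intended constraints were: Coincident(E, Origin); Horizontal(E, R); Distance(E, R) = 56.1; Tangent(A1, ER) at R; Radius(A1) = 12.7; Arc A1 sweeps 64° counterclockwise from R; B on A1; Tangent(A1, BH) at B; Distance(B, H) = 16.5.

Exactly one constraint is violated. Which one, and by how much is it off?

Distance(B, H) = 16.5 — off by 5.40.

E = (0.00, 0.00) ✓; E.y = 0.00, R.y = 0.00 ✓; |ER| = 56.10 ✓; ∠(AR, RE) = 90.00° ✓; |AR| = 12.70 ✓; bearing(A→B) − bearing(A→R) = 64.00° ✓; |AB| = 12.70 ✓; ∠(AB, BH) = 90.00° ✓; |BH| = 21.90 ✗.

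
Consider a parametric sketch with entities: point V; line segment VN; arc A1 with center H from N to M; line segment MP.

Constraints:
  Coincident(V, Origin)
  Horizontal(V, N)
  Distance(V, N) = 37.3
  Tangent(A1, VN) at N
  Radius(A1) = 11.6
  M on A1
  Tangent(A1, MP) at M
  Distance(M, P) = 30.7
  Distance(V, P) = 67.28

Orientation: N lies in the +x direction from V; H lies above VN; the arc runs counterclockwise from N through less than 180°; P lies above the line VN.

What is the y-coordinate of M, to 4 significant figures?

9.458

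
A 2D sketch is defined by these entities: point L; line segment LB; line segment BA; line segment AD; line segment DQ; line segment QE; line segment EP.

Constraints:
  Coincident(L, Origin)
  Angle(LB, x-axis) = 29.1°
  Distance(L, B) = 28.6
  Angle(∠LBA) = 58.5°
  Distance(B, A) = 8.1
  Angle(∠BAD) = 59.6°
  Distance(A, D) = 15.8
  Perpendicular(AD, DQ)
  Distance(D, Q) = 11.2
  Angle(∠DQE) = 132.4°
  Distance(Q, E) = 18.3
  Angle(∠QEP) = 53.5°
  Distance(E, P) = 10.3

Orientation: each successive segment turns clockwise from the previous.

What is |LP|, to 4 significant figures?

35.52

L is at the origin; LB runs at 29.1° with length 28.6, so B = (24.99, 13.91). ∠LBA = 58.5° gives BA at -92.40° from the x-axis; with |BA| = 8.1, A = (24.65, 5.816). ∠BAD = 59.6° gives AD at 147.2° from the x-axis; with |AD| = 15.8, D = (11.37, 14.38). The perpendicularity gives DQ at right angles to AD, so DQ runs at 57.20°; with |DQ| = 11.2, Q = (17.44, 23.79). ∠DQE = 132.4° gives QE at 9.600° from the x-axis; with |QE| = 18.3, E = (35.48, 26.84). ∠QEP = 53.5° gives EP at -116.9° from the x-axis; with |EP| = 10.3, P = (30.82, 17.66). Then |LP| = |P − L| = 35.52.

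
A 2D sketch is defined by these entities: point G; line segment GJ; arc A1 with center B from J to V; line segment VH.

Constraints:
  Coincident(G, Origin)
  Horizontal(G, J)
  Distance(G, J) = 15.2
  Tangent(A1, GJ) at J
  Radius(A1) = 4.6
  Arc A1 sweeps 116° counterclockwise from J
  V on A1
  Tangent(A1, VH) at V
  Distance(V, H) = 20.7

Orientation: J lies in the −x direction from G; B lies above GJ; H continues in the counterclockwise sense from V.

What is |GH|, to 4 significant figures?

32.28

On A1, J sits at bearing -90° from B; a 116° counterclockwise sweep puts V at bearing 26°, so V = B + 4.6·(cos 26°, sin 26°) = (-11.07, 6.617). Tangency of A1 to VH means the radius BV is perpendicular to VH, so VH runs along (−sin 26°, cos 26°); with |VH| = 20.7, H = (-20.14, 25.22). Then |GH| = |H − G| = 32.28.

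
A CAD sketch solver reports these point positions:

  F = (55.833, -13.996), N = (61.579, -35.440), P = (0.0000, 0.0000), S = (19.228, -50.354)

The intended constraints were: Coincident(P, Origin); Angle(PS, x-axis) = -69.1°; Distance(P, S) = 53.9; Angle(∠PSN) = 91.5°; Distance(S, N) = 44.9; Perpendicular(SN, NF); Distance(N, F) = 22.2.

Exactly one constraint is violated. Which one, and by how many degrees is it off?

Perpendicular(SN, NF) — off by 4.40°.

P = (0.00, 0.00) ✓; PS at -69.10° ✓; |PS| = 53.90 ✓; ∠PSN = 91.50° ✓; |SN| = 44.90 ✓; ∠(SN, NF) = 85.60° ✗; |NF| = 22.20 ✓.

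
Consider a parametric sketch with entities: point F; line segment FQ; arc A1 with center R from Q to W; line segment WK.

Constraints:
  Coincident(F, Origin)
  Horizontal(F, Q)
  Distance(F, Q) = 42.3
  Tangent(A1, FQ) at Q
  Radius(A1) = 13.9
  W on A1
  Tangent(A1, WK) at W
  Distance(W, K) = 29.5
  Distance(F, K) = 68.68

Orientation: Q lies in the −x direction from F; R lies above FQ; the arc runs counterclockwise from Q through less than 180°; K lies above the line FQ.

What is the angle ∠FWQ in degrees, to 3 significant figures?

77.9°

F is at the origin; F and Q share the same y with |FQ| = 42.3 and Q on the −x side, so Q = (-42.3, 0.00). The tangent condition forces RQ to be normal to FQ, so R = Q + (0, 13.9) = (-42.3, 13.9). Since RW ⟂ WK (tangency), |RK| = √(13.9² + 29.5²) = 32.6 regardless of where W sits on A1. So K lies on both circle(F, 68.68) and circle(R, 32.6); the above-FQ intersection is K = (-51.8, 45.1). W is the foot of the tangent from K: W = (-32.0, 23.2).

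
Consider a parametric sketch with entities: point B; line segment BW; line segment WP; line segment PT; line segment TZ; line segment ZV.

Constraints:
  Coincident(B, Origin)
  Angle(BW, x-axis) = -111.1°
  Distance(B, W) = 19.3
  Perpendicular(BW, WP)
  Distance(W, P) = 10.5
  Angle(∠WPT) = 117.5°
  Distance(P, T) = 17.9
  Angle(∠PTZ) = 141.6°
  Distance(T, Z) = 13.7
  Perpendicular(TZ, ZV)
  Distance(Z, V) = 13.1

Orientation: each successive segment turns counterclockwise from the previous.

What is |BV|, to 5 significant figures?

8.2470

∠PTZ = 141.6° gives TZ at 79.800° from the x-axis; with |TZ| = 13.7, Z = (18.701, 3.5350). TZ ⟂ ZV, so ZV runs at 169.80°; with |ZV| = 13.1, V = (5.8082, 5.8548). Then |BV| = |V − B| = 8.2470.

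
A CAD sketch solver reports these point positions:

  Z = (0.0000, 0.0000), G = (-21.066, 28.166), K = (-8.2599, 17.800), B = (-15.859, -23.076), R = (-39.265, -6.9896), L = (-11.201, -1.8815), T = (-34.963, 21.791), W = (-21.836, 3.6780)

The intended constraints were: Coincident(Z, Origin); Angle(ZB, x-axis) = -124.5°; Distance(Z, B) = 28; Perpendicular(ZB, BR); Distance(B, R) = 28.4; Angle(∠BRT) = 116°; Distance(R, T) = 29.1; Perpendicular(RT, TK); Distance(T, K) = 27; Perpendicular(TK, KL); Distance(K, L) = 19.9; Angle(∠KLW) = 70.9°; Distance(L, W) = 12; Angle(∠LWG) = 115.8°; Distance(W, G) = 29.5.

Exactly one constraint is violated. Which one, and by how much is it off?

Distance(W, G) = 29.5 — off by 5.00.

Z = (0.00, 0.00) ✓; ZB at -124.5° ✓; |ZB| = 28.00 ✓; ∠(ZB, BR) = 90.00° ✓; |BR| = 28.40 ✓; ∠BRT = 116.0° ✓; |RT| = 29.10 ✓; ∠(RT, TK) = 90.00° ✓; |TK| = 27.00 ✓; ∠(TK, KL) = 90.00° ✓; |KL| = 19.90 ✓; ∠KLW = 70.90° ✓; |LW| = 12.00 ✓; ∠LWG = 115.8° ✓; |WG| = 24.50 ✗.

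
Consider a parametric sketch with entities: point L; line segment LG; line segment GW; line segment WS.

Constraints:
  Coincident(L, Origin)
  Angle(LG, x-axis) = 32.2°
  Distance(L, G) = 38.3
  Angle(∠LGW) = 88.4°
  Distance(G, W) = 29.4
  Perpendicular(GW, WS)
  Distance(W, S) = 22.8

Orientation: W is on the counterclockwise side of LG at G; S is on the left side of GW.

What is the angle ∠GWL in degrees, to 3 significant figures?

53.5°

L is at the origin; LG runs at 32.2° with length 38.3, so G = 38.3·(cos 32.2°, sin 32.2°) = (32.4, 20.4). ∠LGW = 88.4°, so GW runs at 32.2° + (180° − 88.4°) = 124° from the x-axis; with |GW| = 29.4, W = G + 29.4·(cos 124°, sin 124°) = (16.1, 44.8). Then cos ∠GWL = WG·WL / (|WG||WL|), giving 53.5°.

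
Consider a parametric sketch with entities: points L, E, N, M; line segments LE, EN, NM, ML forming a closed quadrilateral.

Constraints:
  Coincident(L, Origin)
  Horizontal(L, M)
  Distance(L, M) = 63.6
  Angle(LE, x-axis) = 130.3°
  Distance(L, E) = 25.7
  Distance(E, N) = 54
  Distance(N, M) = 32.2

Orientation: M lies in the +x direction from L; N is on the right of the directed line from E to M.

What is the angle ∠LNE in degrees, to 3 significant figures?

18.4°

L is at the origin; L and M share the same y with |LM| = 63.6 and M in +x, so M = (63.6, 0). LE runs at 130.3° with |LE| = 25.7, so E = (-16.6, 19.6). N is determined by |EN| = 54.0 and |NM| = 32.2 together: it lies at the intersection of circle(E, 54.0) and circle(M, 32.2). With |EM| = 82.6, the foot of the radical line on EM is 52.7 from E and the perpendicular offset is √(54.0² − 52.7²) = 11.9. Taking the right-of-EM solution: N = (31.7, -4.48).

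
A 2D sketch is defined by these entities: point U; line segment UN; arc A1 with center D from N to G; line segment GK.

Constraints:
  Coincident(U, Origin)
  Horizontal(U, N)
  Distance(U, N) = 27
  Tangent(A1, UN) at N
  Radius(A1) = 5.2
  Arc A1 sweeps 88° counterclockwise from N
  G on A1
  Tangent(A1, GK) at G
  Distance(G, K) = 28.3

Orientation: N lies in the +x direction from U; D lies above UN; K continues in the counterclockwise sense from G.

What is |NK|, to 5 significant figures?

33.871

On A1, N sits at bearing -90° from D; an 88° counterclockwise sweep puts G at bearing -2°, so G = D + 5.2·(cos -2°, sin -2°) = (32.197, 5.0185). The tangent condition forces DG to be normal to GK, so GK runs along (−sin -2°, cos -2°); with |GK| = 28.3, K = (33.184, 33.301). Then |NK| = |K − N| = 33.871.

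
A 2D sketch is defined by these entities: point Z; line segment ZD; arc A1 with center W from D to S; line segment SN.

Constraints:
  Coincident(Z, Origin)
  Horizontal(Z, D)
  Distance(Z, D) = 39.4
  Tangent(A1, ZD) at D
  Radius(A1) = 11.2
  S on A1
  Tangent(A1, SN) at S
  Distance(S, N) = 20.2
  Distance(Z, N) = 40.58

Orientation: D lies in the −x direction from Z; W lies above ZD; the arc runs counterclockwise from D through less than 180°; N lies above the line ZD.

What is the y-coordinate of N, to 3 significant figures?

30.5

Z is at the origin; ZD is horizontal with |ZD| = 39.4 and D on the −x side, so D = (-39.4, 0.00). Since A1 is tangent to ZD there, WD ⟂ ZD, so W = D + (0, 11.2) = (-39.4, 11.2). Since WS ⟂ SN (tangency), |WN| = √(11.2² + 20.2²) = 23.1 regardless of where S sits on A1. So N lies on both circle(Z, 40.58) and circle(W, 23.1); the above-ZD intersection is N = (-26.7, 30.5). S is the foot of the tangent from N: S = (-28.2, 10.4).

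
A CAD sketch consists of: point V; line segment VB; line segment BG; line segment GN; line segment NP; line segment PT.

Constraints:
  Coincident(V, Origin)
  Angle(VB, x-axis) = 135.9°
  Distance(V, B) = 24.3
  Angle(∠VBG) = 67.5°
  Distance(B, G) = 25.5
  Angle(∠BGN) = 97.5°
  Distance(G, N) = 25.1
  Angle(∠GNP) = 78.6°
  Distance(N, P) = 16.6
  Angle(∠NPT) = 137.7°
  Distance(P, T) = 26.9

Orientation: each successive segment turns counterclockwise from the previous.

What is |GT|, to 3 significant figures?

32.2

∠GNP = 78.6° gives NP at 72.3° from the x-axis; with |NP| = 16.6, P = (0.141, -3.19). ∠NPT = 137.7° gives PT at 115° from the x-axis; with |PT| = 26.9, T = (-11.1, 21.3). Then |GT| = |T − G| = 32.2.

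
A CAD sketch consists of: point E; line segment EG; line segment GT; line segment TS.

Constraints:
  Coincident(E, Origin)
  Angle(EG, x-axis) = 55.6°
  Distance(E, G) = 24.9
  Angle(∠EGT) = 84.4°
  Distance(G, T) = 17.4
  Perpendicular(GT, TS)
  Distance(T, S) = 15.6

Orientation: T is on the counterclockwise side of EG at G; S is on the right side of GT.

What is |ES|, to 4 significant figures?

43.07

E is at the origin; EG runs at 55.6° with length 24.9, so G = 24.9·(cos 55.6°, sin 55.6°) = (14.07, 20.55). ∠EGT = 84.4°, so GT runs at 55.6° + (180° − 84.4°) = 151.2° from the x-axis; with |GT| = 17.4, T = G + 17.4·(cos 151.2°, sin 151.2°) = (-1.180, 28.93). The perpendicularity gives TS at right angles to GT; with |TS| = 15.6 on the right of GT, S = T + 15.6·(0.4818, 0.8763) = (6.335, 42.60). Then |ES| = |S − E| = 43.07.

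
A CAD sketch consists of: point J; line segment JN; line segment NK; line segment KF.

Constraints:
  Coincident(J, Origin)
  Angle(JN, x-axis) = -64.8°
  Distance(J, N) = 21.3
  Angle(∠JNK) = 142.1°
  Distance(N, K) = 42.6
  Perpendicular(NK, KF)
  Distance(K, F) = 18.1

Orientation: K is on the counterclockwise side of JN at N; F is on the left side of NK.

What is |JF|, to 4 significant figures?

59.62

J is at the origin; JN runs at -64.8° with length 21.3, so N = 21.3·(cos -64.8°, sin -64.8°) = (9.069, -19.27). ∠JNK = 142.1°, so NK runs at -64.8° + (180° − 142.1°) = -26.90° from the x-axis; with |NK| = 42.6, K = N + 42.6·(cos -26.90°, sin -26.90°) = (47.06, -38.55). NK is perpendicular to KF; with |KF| = 18.1 on the left of NK, F = K + 18.1·(0.4524, 0.8918) = (55.25, -22.40). Then |JF| = |F − J| = 59.62.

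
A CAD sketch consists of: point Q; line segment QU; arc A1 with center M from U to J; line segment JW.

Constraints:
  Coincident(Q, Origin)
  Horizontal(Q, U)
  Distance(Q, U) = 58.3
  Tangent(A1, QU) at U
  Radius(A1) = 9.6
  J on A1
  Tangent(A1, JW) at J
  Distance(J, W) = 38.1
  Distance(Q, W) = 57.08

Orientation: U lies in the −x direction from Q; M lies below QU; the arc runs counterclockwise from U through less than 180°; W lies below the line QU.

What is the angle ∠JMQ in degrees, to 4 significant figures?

143.4°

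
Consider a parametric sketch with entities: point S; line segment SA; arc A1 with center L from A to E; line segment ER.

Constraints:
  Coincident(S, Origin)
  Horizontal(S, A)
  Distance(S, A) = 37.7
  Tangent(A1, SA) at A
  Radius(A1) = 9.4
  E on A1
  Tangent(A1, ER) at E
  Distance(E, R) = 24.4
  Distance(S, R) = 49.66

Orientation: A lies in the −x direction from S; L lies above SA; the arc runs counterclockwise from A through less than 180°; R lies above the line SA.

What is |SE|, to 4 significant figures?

30.95

S is at the origin; S and A share the same y with |SA| = 37.7 and A on the −x side, so A = (-37.70, 0.000). A1 meets SA tangentially, so LA is at right angles to SA, so L = A + (0, 9.4) = (-37.70, 9.400). Since LE ⟂ ER (tangency), |LR| = √(9.4² + 24.4²) = 26.15 regardless of where E sits on A1. So R lies on both circle(S, 49.66) and circle(L, 26.15); the above-SA intersection is R = (-34.84, 35.39). E is the foot of the tangent from R: E = (-28.61, 11.80).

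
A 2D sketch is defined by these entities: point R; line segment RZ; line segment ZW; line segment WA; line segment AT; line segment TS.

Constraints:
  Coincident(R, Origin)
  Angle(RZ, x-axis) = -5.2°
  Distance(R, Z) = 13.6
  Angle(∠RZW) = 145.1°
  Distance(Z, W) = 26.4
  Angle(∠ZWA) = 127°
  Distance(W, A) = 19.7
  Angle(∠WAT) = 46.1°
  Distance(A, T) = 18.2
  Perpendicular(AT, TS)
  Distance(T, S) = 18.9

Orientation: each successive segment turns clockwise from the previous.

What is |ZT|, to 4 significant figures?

24.31

R is at the origin; RZ runs at -5.2° with length 13.6, so Z = (13.54, -1.233). ∠RZW = 145.1° gives ZW at -40.10° from the x-axis; with |ZW| = 26.4, W = (33.74, -18.24). ∠ZWA = 127.0° gives WA at -93.10° from the x-axis; with |WA| = 19.7, A = (32.67, -37.91). ∠WAT = 46.1° gives AT at 133.0° from the x-axis; with |AT| = 18.2, T = (20.26, -24.60). Then |ZT| = |T − Z| = 24.31.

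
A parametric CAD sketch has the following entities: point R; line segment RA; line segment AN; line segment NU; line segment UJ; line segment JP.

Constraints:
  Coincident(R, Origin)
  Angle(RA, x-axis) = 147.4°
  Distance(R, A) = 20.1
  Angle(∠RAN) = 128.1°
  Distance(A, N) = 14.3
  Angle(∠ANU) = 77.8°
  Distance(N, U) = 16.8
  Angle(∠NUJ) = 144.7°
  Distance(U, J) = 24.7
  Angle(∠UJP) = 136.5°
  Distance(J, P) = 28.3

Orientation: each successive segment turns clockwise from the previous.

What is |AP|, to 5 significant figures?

48.396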